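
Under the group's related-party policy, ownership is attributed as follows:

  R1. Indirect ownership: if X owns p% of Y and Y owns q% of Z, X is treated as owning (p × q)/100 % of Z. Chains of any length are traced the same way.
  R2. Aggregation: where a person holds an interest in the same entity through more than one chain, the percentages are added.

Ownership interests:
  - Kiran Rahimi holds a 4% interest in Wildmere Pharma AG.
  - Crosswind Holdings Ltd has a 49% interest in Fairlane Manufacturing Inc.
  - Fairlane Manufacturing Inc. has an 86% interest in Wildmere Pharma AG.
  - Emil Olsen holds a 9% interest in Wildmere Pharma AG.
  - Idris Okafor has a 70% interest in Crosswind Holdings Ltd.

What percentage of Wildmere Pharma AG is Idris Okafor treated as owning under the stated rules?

Chain via Crosswind Holdings Ltd → Fairlane Manufacturing Inc. (R1): 70% × 49% × 86% = 29.498% of Wildmere Pharma AG.

29.498%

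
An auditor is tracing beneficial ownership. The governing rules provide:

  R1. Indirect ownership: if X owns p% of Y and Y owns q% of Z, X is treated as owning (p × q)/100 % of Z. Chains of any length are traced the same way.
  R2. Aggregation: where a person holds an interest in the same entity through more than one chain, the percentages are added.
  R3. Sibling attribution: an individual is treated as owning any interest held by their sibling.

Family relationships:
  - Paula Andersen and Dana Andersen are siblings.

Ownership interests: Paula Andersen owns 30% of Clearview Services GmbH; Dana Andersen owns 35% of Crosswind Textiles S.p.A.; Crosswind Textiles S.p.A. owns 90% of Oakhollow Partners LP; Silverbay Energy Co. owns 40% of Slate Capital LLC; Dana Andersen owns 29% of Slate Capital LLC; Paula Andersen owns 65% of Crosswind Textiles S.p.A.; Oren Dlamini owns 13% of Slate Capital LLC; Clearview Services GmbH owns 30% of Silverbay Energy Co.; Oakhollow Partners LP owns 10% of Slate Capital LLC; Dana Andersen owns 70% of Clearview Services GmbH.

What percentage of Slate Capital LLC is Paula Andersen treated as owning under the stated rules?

50%

By sibling attribution (R3), Paula Andersen is treated as also owning Dana Andersen's interest in Clearview Services GmbH, giving 30% + 70% = 100%.
By sibling attribution (R3), Paula Andersen is treated as also owning Dana Andersen's interest in Crosswind Textiles S.p.A, giving 65% + 35% = 100%.
By sibling attribution (R3), Paula Andersen is treated as owning Dana Andersen's 29% interest in Slate Capital LLC.
Chain via Clearview Services GmbH → Silverbay Energy Co. (R1): 100% × 30% × 40% = 12% of Slate Capital LLC.
Chain via Crosswind Textiles S.p.A. → Oakhollow Partners LP (R1): 100% × 90% × 10% = 9% of Slate Capital LLC.
Direct interest in Slate Capital LLC: 29%.
Aggregating (R2): 12% + 9% + 29% = 50%.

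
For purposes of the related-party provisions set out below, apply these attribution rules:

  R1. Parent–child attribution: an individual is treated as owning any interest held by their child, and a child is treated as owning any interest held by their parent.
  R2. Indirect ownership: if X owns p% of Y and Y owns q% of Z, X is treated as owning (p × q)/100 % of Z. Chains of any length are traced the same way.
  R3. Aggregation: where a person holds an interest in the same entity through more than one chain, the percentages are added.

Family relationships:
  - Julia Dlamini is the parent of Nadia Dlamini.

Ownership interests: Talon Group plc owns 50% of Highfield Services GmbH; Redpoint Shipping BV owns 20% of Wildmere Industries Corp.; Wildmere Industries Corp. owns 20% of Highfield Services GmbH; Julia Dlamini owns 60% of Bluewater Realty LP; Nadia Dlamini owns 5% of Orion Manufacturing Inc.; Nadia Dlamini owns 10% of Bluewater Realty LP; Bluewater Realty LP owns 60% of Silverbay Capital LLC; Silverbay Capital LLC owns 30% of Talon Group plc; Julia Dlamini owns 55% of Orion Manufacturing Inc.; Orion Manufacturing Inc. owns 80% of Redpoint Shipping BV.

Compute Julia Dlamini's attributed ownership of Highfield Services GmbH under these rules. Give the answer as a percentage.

By parent–child attribution (R1), Julia Dlamini is treated as also owning Nadia Dlamini's interest in Bluewater Realty LP, giving 60% + 10% = 70%.
By parent–child attribution (R1), Julia Dlamini is treated as also owning Nadia Dlamini's interest in Orion Manufacturing Inc, giving 55% + 5% = 60%.
Chain via Bluewater Realty LP → Silverbay Capital LLC → Talon Group plc (R2): 70% × 60% × 30% × 50% = 6.3% of Highfield Services GmbH.
Chain via Orion Manufacturing Inc. → Redpoint Shipping BV → Wildmere Industries Corp. (R2): 60% × 80% × 20% × 20% = 1.92% of Highfield Services GmbH.
Aggregating (R3): 6.3% + 1.92% = 8.22%.

8.22%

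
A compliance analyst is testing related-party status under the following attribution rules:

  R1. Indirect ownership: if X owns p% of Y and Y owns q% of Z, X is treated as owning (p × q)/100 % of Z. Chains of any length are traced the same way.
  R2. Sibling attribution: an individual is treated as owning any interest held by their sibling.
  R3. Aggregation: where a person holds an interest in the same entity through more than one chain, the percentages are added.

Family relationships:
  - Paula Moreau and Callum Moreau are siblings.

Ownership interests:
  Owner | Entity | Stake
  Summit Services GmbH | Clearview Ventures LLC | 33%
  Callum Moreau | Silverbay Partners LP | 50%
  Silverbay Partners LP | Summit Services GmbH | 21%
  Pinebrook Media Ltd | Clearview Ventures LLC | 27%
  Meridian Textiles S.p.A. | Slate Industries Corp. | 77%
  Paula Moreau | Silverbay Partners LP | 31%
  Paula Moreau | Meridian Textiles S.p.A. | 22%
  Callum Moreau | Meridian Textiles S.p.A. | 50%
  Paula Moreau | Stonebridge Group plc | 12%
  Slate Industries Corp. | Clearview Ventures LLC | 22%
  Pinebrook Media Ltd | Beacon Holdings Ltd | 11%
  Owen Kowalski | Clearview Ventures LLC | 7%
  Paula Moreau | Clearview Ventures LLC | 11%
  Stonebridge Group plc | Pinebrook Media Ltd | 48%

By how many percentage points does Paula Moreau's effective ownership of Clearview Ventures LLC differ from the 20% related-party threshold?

By sibling attribution (R2), Paula Moreau is treated as also owning Callum Moreau's interest in Silverbay Partners LP, giving 31% + 50% = 81%.
By sibling attribution (R2), Paula Moreau is treated as also owning Callum Moreau's interest in Meridian Textiles S.p.A, giving 22% + 50% = 72%.
Chain via Silverbay Partners LP → Summit Services GmbH (R1): 81% × 21% × 33% = 5.6133% of Clearview Ventures LLC.
Chain via Meridian Textiles S.p.A. → Slate Industries Corp. (R1): 72% × 77% × 22% = 12.1968% of Clearview Ventures LLC.
Chain via Stonebridge Group plc → Pinebrook Media Ltd (R1): 12% × 48% × 27% = 1.5552% of Clearview Ventures LLC.
Direct interest in Clearview Ventures LLC: 11%.
Aggregating (R3): 5.6133% + 12.1968% + 1.5552% + 11% = 30.3653%.
30.3653% exceeds the 20% threshold by 10.3653 percentage points.

10.3653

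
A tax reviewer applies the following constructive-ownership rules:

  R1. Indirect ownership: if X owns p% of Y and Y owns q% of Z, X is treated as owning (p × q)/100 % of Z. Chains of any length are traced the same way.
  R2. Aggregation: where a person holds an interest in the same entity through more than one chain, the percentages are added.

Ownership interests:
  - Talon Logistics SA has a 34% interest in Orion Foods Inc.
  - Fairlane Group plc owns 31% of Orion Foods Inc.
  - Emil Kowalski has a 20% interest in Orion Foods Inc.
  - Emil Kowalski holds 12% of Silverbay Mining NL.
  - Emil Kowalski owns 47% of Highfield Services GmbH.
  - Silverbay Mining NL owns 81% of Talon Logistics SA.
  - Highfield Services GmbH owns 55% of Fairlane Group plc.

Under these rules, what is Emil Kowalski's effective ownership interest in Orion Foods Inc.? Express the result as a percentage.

31.3183%

Chain via Highfield Services GmbH → Fairlane Group plc (R1): 47% × 55% × 31% = 8.0135% of Orion Foods Inc.
Chain via Silverbay Mining NL → Talon Logistics SA (R1): 12% × 81% × 34% = 3.3048% of Orion Foods Inc.
Direct interest in Orion Foods Inc: 20%.
Aggregating (R2): 8.0135% + 3.3048% + 20% = 31.3183%.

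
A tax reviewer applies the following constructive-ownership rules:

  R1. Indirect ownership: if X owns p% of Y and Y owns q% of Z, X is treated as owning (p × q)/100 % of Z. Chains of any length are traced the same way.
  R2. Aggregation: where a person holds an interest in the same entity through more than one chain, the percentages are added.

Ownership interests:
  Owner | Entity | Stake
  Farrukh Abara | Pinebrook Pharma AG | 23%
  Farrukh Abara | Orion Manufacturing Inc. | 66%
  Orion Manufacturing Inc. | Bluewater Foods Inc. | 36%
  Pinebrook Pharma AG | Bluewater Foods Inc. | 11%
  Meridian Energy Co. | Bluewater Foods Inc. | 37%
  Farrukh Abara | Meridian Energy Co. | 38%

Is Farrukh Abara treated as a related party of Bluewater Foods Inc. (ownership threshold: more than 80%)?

Chain via Orion Manufacturing Inc. (R1): 66% × 36% = 23.76% of Bluewater Foods Inc.
Chain via Meridian Energy Co. (R1): 38% × 37% = 14.06% of Bluewater Foods Inc.
Chain via Pinebrook Pharma AG (R1): 23% × 11% = 2.53% of Bluewater Foods Inc.
Aggregating (R2): 23.76% + 14.06% + 2.53% = 40.35%.
40.35% does not exceed the 80% threshold, so Farrukh is not a related party to Bluewater Foods Inc.

No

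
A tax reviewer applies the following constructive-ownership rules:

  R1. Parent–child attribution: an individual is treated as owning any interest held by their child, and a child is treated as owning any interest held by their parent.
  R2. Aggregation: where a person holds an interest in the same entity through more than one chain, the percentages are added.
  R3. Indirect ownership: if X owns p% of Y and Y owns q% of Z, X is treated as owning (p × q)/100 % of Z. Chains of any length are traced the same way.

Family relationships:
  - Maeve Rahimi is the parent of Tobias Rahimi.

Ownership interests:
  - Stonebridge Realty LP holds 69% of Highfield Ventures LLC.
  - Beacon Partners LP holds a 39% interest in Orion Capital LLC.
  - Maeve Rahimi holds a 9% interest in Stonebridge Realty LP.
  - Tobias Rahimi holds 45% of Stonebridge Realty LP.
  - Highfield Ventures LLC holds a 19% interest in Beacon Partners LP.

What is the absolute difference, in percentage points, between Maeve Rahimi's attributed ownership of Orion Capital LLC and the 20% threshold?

By parent–child attribution (R1), Maeve Rahimi is treated as also owning Tobias Rahimi's interest in Stonebridge Realty LP, giving 9% + 45% = 54%.
Chain via Stonebridge Realty LP → Highfield Ventures LLC → Beacon Partners LP (R3): 54% × 69% × 19% × 39% = 2.760966% of Orion Capital LLC.
2.760966% falls short of the 20% threshold by 17.239034 percentage points.

17.239034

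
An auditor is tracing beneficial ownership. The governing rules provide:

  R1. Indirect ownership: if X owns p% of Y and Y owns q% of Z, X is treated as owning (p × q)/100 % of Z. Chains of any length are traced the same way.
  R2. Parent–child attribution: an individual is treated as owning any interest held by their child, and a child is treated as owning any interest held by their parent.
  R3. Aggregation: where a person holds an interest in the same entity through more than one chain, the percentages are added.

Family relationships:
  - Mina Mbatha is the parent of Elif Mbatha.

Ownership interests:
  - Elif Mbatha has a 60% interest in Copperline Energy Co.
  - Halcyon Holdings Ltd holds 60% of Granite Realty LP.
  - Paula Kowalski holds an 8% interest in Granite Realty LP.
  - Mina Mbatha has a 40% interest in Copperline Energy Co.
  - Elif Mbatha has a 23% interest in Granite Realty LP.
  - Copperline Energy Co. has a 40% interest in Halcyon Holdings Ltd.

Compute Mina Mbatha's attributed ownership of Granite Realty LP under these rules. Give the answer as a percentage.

By parent–child attribution (R2), Mina Mbatha is treated as also owning Elif Mbatha's interest in Copperline Energy Co, giving 40% + 60% = 100%.
By parent–child attribution (R2), Mina Mbatha is treated as owning Elif Mbatha's 23% interest in Granite Realty LP.
Chain via Copperline Energy Co. → Halcyon Holdings Ltd (R1): 100% × 40% × 60% = 24% of Granite Realty LP.
Direct interest in Granite Realty LP: 23%.
Aggregating (R3): 24% + 23% = 47%.

47%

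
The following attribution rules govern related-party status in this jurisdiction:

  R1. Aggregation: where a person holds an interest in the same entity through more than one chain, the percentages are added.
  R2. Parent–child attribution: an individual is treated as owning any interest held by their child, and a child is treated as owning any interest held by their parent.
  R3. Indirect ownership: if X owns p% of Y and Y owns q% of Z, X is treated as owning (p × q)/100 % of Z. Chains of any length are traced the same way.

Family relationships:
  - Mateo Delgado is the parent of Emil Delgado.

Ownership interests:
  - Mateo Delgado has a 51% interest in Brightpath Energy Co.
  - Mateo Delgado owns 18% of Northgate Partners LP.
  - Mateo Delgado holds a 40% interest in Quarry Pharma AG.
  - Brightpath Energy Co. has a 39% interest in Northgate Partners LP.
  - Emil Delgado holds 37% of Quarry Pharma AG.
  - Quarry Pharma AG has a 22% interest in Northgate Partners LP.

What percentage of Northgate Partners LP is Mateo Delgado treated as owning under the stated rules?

54.83%

By parent–child attribution (R2), Mateo Delgado is treated as also owning Emil Delgado's interest in Quarry Pharma AG, giving 40% + 37% = 77%.
Chain via Quarry Pharma AG (R3): 77% × 22% = 16.94% of Northgate Partners LP.
Chain via Brightpath Energy Co. (R3): 51% × 39% = 19.89% of Northgate Partners LP.
Direct interest in Northgate Partners LP: 18%.
Aggregating (R1): 16.94% + 19.89% + 18% = 54.83%.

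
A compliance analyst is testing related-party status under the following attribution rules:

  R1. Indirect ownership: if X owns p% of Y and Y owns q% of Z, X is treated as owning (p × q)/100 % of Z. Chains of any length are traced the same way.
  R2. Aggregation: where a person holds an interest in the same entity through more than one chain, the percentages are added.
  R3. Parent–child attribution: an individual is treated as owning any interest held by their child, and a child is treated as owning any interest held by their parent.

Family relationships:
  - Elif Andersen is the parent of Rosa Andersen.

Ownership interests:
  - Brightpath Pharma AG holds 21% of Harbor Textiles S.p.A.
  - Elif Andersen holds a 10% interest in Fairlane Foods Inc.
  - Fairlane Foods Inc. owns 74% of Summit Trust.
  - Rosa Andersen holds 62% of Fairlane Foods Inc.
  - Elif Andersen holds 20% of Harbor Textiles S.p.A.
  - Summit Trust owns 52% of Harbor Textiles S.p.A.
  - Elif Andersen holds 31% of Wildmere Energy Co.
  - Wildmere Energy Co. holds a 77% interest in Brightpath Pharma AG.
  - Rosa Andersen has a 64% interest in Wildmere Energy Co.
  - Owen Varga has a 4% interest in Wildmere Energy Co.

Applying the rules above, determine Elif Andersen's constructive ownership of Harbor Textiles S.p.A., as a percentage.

63.0671%

By parent–child attribution (R3), Elif Andersen is treated as also owning Rosa Andersen's interest in Wildmere Energy Co, giving 31% + 64% = 95%.
By parent–child attribution (R3), Elif Andersen is treated as also owning Rosa Andersen's interest in Fairlane Foods Inc, giving 10% + 62% = 72%.
Chain via Wildmere Energy Co. → Brightpath Pharma AG (R1): 95% × 77% × 21% = 15.3615% of Harbor Textiles S.p.A.
Chain via Fairlane Foods Inc. → Summit Trust (R1): 72% × 74% × 52% = 27.7056% of Harbor Textiles S.p.A.
Direct interest in Harbor Textiles S.p.A: 20%.
Aggregating (R2): 15.3615% + 27.7056% + 20% = 63.0671%.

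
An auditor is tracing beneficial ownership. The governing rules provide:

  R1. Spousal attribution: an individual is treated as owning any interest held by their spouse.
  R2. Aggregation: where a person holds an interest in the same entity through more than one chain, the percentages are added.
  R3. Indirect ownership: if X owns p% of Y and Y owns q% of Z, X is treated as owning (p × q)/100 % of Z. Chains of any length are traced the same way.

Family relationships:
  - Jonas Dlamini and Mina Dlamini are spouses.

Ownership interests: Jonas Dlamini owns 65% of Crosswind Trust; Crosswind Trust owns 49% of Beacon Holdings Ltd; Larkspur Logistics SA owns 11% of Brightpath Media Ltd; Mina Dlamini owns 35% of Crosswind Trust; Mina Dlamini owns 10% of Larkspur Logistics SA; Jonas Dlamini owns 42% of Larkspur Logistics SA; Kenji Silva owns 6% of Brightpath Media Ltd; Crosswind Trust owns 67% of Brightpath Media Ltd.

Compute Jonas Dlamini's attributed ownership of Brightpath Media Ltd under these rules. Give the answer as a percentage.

By spousal attribution (R1), Jonas Dlamini is treated as also owning Mina Dlamini's interest in Larkspur Logistics SA, giving 42% + 10% = 52%.
By spousal attribution (R1), Jonas Dlamini is treated as also owning Mina Dlamini's interest in Crosswind Trust, giving 65% + 35% = 100%.
Chain via Larkspur Logistics SA (R3): 52% × 11% = 5.72% of Brightpath Media Ltd.
Chain via Crosswind Trust (R3): 100% × 67% = 67% of Brightpath Media Ltd.
Aggregating (R2): 5.72% + 67% = 72.72%.

72.72%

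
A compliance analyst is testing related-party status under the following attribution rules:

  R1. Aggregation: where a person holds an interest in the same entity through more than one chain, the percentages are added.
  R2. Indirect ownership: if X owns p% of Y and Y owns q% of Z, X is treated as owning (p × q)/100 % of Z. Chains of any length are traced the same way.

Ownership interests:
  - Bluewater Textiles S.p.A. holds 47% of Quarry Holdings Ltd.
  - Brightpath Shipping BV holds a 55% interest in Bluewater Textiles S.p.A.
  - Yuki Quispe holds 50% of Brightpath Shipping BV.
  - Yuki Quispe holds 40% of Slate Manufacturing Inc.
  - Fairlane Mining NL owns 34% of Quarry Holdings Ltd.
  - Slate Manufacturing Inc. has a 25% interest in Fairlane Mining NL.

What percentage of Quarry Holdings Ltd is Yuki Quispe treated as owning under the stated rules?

16.325%

Chain via Brightpath Shipping BV → Bluewater Textiles S.p.A. (R2): 50% × 55% × 47% = 12.925% of Quarry Holdings Ltd.
Chain via Slate Manufacturing Inc. → Fairlane Mining NL (R2): 40% × 25% × 34% = 3.4% of Quarry Holdings Ltd.
Aggregating (R1): 12.925% + 3.4% = 16.325%.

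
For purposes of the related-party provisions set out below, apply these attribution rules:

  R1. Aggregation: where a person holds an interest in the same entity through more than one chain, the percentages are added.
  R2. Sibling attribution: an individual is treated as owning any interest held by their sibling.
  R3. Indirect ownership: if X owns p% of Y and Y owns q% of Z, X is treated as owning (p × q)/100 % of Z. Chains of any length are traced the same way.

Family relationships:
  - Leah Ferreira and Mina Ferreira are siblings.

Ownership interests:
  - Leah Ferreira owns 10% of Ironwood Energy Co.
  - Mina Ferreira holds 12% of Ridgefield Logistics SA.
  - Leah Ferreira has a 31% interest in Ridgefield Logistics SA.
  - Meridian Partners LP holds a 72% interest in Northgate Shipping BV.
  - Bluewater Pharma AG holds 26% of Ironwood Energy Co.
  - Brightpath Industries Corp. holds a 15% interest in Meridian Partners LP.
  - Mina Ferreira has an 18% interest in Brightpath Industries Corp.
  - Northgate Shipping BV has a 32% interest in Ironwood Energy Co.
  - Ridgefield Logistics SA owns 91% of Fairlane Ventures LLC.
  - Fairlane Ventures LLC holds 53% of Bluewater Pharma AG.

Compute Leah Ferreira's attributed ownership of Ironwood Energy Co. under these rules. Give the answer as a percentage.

16.014194%

By sibling attribution (R2), Leah Ferreira is treated as also owning Mina Ferreira's interest in Ridgefield Logistics SA, giving 31% + 12% = 43%.
By sibling attribution (R2), Leah Ferreira is treated as owning Mina Ferreira's 18% interest in Brightpath Industries Corp.
Chain via Ridgefield Logistics SA → Fairlane Ventures LLC → Bluewater Pharma AG (R3): 43% × 91% × 53% × 26% = 5.392114% of Ironwood Energy Co.
Direct interest in Ironwood Energy Co: 10%.
Chain via Brightpath Industries Corp. → Meridian Partners LP → Northgate Shipping BV (R3): 18% × 15% × 72% × 32% = 0.62208% of Ironwood Energy Co.
Aggregating (R1): 5.392114% + 10% + 0.62208% = 16.014194%.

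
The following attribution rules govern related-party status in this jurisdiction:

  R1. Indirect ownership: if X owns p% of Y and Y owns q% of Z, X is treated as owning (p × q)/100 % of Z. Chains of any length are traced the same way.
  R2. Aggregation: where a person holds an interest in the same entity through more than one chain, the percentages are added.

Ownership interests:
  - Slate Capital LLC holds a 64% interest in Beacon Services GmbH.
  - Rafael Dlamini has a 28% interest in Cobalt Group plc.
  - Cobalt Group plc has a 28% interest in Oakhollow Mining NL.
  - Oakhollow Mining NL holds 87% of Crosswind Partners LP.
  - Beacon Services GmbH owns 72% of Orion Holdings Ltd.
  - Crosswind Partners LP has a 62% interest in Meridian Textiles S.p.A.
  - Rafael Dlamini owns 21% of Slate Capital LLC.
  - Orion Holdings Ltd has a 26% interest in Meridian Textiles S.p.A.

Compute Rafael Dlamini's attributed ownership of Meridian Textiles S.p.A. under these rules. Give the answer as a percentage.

6.744864%

Chain via Slate Capital LLC → Beacon Services GmbH → Orion Holdings Ltd (R1): 21% × 64% × 72% × 26% = 2.515968% of Meridian Textiles S.p.A.
Chain via Cobalt Group plc → Oakhollow Mining NL → Crosswind Partners LP (R1): 28% × 28% × 87% × 62% = 4.228896% of Meridian Textiles S.p.A.
Aggregating (R2): 2.515968% + 4.228896% = 6.744864%.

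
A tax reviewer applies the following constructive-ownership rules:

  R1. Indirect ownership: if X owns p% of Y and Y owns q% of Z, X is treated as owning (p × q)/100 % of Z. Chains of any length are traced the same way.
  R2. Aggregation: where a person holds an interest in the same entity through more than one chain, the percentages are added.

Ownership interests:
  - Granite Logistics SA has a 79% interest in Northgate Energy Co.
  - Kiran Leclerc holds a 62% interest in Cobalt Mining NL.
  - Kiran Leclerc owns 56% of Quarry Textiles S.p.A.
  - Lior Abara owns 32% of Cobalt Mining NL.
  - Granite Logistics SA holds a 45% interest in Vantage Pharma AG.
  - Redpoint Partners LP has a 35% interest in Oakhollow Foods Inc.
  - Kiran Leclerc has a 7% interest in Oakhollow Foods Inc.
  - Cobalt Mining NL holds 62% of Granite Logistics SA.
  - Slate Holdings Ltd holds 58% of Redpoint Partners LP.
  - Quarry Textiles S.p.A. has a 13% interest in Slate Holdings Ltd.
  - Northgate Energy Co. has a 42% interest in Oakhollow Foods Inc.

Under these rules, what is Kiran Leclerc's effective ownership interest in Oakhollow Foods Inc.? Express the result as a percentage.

Chain via Quarry Textiles S.p.A. → Slate Holdings Ltd → Redpoint Partners LP (R1): 56% × 13% × 58% × 35% = 1.47784% of Oakhollow Foods Inc.
Chain via Cobalt Mining NL → Granite Logistics SA → Northgate Energy Co. (R1): 62% × 62% × 79% × 42% = 12.754392% of Oakhollow Foods Inc.
Direct interest in Oakhollow Foods Inc: 7%.
Aggregating (R2): 1.47784% + 12.754392% + 7% = 21.232232%.

21.232232%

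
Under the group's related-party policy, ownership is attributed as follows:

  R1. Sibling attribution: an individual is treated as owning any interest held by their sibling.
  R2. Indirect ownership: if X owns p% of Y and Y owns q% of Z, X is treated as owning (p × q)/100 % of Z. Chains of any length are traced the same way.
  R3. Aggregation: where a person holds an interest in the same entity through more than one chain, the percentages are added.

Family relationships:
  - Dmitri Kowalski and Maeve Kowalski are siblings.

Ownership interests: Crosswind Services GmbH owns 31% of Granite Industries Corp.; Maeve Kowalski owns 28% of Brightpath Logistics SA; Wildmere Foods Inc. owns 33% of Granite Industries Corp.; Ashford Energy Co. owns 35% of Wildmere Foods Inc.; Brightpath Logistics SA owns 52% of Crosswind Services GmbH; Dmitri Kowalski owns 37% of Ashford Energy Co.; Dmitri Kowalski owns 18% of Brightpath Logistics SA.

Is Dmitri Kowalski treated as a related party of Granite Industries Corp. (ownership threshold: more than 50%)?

No

By sibling attribution (R1), Dmitri Kowalski is treated as also owning Maeve Kowalski's interest in Brightpath Logistics SA, giving 18% + 28% = 46%.
Chain via Ashford Energy Co. → Wildmere Foods Inc. (R2): 37% × 35% × 33% = 4.2735% of Granite Industries Corp.
Chain via Brightpath Logistics SA → Crosswind Services GmbH (R2): 46% × 52% × 31% = 7.4152% of Granite Industries Corp.
Aggregating (R3): 4.2735% + 7.4152% = 11.6887%.
11.6887% does not exceed the 50% threshold, so Dmitri is not a related party to Granite Industries Corp.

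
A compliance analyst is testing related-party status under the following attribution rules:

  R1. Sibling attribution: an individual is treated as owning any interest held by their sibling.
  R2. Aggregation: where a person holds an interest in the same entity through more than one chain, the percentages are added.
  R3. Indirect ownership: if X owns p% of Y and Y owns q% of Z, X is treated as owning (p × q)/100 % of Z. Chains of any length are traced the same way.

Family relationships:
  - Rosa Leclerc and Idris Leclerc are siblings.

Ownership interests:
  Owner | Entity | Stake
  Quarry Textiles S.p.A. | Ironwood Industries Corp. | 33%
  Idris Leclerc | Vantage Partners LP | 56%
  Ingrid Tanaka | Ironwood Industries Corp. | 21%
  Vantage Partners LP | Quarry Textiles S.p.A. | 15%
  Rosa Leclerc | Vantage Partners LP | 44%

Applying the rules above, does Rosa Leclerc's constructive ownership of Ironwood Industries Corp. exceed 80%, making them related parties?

By sibling attribution (R1), Rosa Leclerc is treated as also owning Idris Leclerc's interest in Vantage Partners LP, giving 44% + 56% = 100%.
Chain via Vantage Partners LP → Quarry Textiles S.p.A. (R3): 100% × 15% × 33% = 4.95% of Ironwood Industries Corp.
4.95% does not exceed the 80% threshold, so Rosa is not a related party to Ironwood Industries Corp.

No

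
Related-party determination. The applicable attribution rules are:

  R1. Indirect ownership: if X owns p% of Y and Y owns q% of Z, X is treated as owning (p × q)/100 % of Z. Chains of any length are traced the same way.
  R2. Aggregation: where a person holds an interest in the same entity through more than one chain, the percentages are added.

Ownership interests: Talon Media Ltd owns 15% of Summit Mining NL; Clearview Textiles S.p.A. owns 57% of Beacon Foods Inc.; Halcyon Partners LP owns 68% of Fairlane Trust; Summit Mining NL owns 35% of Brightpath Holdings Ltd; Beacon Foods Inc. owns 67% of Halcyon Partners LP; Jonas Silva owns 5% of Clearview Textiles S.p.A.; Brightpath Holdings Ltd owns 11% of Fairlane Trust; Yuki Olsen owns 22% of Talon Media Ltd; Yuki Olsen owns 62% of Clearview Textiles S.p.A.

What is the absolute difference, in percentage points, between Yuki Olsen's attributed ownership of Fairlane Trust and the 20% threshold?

Chain via Clearview Textiles S.p.A. → Beacon Foods Inc. → Halcyon Partners LP (R1): 62% × 57% × 67% × 68% = 16.100904% of Fairlane Trust.
Chain via Talon Media Ltd → Summit Mining NL → Brightpath Holdings Ltd (R1): 22% × 15% × 35% × 11% = 0.12705% of Fairlane Trust.
Aggregating (R2): 16.100904% + 0.12705% = 16.227954%.
16.227954% falls short of the 20% threshold by 3.772046 percentage points.

3.772046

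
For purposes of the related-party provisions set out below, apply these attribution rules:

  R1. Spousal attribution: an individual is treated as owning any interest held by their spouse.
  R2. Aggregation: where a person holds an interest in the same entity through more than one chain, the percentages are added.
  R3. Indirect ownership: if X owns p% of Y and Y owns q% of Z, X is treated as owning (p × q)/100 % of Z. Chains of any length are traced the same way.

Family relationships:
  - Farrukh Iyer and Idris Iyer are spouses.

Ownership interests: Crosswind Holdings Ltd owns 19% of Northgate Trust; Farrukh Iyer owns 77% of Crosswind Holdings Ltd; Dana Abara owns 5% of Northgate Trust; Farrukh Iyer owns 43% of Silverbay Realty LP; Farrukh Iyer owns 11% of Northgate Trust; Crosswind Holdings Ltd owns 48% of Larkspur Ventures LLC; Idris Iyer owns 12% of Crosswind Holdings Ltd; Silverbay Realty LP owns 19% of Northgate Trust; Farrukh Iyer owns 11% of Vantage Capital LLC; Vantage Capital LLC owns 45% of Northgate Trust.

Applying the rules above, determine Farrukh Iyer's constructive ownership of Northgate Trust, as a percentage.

By spousal attribution (R1), Farrukh Iyer is treated as also owning Idris Iyer's interest in Crosswind Holdings Ltd, giving 77% + 12% = 89%.
Chain via Crosswind Holdings Ltd (R3): 89% × 19% = 16.91% of Northgate Trust.
Chain via Vantage Capital LLC (R3): 11% × 45% = 4.95% of Northgate Trust.
Chain via Silverbay Realty LP (R3): 43% × 19% = 8.17% of Northgate Trust.
Direct interest in Northgate Trust: 11%.
Aggregating (R2): 16.91% + 4.95% + 8.17% + 11% = 41.03%.

41.03%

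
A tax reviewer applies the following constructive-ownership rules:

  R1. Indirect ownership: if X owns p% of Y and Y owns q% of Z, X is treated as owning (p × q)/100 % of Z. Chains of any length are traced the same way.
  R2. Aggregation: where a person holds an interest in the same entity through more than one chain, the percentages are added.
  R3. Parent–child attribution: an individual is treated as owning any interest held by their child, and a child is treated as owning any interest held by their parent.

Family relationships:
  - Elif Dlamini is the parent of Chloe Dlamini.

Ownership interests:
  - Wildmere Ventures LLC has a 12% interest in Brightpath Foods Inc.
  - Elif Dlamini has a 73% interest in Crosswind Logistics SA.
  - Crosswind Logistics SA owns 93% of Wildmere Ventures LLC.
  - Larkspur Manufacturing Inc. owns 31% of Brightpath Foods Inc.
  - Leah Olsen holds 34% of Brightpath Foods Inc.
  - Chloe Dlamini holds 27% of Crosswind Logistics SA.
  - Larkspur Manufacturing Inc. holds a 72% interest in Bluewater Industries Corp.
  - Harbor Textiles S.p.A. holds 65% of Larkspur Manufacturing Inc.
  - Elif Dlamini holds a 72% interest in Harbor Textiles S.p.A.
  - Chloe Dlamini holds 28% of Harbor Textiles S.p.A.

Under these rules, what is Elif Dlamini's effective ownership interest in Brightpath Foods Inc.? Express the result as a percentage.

31.31%

By parent–child attribution (R3), Elif Dlamini is treated as also owning Chloe Dlamini's interest in Harbor Textiles S.p.A, giving 72% + 28% = 100%.
By parent–child attribution (R3), Elif Dlamini is treated as also owning Chloe Dlamini's interest in Crosswind Logistics SA, giving 73% + 27% = 100%.
Chain via Harbor Textiles S.p.A. → Larkspur Manufacturing Inc. (R1): 100% × 65% × 31% = 20.15% of Brightpath Foods Inc.
Chain via Crosswind Logistics SA → Wildmere Ventures LLC (R1): 100% × 93% × 12% = 11.16% of Brightpath Foods Inc.
Aggregating (R2): 20.15% + 11.16% = 31.31%.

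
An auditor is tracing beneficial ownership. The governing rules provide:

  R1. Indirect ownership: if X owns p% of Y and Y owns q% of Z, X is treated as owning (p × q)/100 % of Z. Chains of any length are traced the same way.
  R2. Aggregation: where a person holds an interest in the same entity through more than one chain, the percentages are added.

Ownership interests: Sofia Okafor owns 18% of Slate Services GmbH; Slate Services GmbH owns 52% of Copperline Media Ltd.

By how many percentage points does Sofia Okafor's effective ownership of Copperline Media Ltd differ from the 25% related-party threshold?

Chain via Slate Services GmbH (R1): 18% × 52% = 9.36% of Copperline Media Ltd.
9.36% falls short of the 25% threshold by 15.64 percentage points.

15.64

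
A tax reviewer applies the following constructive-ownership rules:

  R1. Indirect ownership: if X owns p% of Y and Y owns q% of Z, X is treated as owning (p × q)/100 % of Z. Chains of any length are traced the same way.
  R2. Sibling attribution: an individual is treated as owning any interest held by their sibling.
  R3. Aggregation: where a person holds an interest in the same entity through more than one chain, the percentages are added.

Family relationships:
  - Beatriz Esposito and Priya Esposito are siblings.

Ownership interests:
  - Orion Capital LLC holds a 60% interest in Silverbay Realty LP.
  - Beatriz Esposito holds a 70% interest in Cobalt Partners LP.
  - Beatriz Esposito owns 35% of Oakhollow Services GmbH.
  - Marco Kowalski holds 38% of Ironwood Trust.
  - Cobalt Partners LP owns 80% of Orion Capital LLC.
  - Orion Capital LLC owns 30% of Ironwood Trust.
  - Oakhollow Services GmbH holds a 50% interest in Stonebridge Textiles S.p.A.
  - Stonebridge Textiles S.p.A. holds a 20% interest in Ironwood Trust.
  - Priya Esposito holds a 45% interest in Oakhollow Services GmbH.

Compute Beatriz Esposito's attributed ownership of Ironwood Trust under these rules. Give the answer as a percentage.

24.8%

By sibling attribution (R2), Beatriz Esposito is treated as also owning Priya Esposito's interest in Oakhollow Services GmbH, giving 35% + 45% = 80%.
Chain via Cobalt Partners LP → Orion Capital LLC (R1): 70% × 80% × 30% = 16.8% of Ironwood Trust.
Chain via Oakhollow Services GmbH → Stonebridge Textiles S.p.A. (R1): 80% × 50% × 20% = 8% of Ironwood Trust.
Aggregating (R3): 16.8% + 8% = 24.8%.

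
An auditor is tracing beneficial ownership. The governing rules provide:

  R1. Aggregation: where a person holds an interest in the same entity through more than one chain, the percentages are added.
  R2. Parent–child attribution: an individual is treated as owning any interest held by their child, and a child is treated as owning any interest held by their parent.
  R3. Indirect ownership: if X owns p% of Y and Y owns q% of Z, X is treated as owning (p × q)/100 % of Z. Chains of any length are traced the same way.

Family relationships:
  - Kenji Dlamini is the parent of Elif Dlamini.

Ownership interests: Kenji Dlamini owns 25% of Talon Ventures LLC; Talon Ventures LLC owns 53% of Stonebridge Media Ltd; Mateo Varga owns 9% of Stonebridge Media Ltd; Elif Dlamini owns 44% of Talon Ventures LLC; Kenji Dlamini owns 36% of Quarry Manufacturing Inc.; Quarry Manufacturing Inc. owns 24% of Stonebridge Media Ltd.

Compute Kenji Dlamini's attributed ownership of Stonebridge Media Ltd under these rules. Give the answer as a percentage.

45.21%

By parent–child attribution (R2), Kenji Dlamini is treated as also owning Elif Dlamini's interest in Talon Ventures LLC, giving 25% + 44% = 69%.
Chain via Talon Ventures LLC (R3): 69% × 53% = 36.57% of Stonebridge Media Ltd.
Chain via Quarry Manufacturing Inc. (R3): 36% × 24% = 8.64% of Stonebridge Media Ltd.
Aggregating (R1): 36.57% + 8.64% = 45.21%.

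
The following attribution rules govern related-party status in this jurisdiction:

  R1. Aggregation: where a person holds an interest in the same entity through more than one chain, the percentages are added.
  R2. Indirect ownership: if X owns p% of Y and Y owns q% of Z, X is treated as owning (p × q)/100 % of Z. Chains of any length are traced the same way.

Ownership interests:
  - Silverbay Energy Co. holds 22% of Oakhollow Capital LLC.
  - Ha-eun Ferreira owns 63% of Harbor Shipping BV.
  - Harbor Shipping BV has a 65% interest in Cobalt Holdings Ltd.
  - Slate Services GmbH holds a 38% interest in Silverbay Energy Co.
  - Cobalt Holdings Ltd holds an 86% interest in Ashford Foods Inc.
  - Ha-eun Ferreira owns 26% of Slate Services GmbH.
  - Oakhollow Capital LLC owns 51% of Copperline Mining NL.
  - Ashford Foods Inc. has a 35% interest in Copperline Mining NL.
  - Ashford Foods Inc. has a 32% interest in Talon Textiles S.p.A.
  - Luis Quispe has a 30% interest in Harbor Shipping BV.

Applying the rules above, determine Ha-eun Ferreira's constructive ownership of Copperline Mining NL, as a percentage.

13.434486%

Chain via Harbor Shipping BV → Cobalt Holdings Ltd → Ashford Foods Inc. (R2): 63% × 65% × 86% × 35% = 12.32595% of Copperline Mining NL.
Chain via Slate Services GmbH → Silverbay Energy Co. → Oakhollow Capital LLC (R2): 26% × 38% × 22% × 51% = 1.108536% of Copperline Mining NL.
Aggregating (R1): 12.32595% + 1.108536% = 13.434486%.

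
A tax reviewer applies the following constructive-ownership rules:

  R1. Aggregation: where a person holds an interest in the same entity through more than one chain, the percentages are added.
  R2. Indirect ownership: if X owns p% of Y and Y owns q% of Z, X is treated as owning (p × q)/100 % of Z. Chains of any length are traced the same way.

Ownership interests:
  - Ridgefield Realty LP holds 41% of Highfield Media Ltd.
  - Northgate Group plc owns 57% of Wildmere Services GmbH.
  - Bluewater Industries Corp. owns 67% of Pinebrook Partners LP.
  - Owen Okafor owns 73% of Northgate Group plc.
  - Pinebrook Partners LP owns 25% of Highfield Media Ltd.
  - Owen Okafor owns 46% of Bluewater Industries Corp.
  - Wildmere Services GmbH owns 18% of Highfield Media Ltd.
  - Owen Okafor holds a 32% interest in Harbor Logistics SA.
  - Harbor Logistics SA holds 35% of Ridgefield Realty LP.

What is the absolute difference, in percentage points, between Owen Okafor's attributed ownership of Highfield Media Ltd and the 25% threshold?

Chain via Bluewater Industries Corp. → Pinebrook Partners LP (R2): 46% × 67% × 25% = 7.705% of Highfield Media Ltd.
Chain via Harbor Logistics SA → Ridgefield Realty LP (R2): 32% × 35% × 41% = 4.592% of Highfield Media Ltd.
Chain via Northgate Group plc → Wildmere Services GmbH (R2): 73% × 57% × 18% = 7.4898% of Highfield Media Ltd.
Aggregating (R1): 7.705% + 4.592% + 7.4898% = 19.7868%.
19.7868% falls short of the 25% threshold by 5.2132 percentage points.

5.2132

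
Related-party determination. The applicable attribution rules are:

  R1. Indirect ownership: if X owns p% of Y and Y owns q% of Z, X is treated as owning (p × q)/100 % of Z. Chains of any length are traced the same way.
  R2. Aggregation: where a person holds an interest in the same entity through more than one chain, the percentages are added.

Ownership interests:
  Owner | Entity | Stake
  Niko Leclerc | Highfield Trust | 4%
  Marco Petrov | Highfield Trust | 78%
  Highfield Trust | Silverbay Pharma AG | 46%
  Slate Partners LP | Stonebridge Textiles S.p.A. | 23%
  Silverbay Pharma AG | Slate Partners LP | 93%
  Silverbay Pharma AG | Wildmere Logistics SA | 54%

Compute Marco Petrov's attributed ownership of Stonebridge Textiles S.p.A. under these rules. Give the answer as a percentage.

Chain via Highfield Trust → Silverbay Pharma AG → Slate Partners LP (R1): 78% × 46% × 93% × 23% = 7.674732% of Stonebridge Textiles S.p.A.

7.674732%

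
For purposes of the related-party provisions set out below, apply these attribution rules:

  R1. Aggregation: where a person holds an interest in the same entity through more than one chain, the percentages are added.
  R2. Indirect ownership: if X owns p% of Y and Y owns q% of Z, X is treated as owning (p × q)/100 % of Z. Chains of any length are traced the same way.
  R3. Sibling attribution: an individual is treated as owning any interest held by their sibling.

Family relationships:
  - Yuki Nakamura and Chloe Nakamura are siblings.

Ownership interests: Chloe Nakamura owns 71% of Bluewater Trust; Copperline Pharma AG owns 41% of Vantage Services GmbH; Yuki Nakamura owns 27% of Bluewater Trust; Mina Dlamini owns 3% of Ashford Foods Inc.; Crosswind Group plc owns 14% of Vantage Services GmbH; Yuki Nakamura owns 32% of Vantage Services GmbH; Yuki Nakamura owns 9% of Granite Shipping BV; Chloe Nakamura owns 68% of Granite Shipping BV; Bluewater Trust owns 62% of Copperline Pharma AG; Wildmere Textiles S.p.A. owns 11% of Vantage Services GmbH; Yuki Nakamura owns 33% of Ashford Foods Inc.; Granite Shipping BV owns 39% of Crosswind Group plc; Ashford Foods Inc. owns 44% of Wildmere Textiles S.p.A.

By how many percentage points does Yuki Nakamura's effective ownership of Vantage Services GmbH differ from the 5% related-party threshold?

57.713

By sibling attribution (R3), Yuki Nakamura is treated as also owning Chloe Nakamura's interest in Bluewater Trust, giving 27% + 71% = 98%.
By sibling attribution (R3), Yuki Nakamura is treated as also owning Chloe Nakamura's interest in Granite Shipping BV, giving 9% + 68% = 77%.
Chain via Ashford Foods Inc. → Wildmere Textiles S.p.A. (R2): 33% × 44% × 11% = 1.5972% of Vantage Services GmbH.
Chain via Bluewater Trust → Copperline Pharma AG (R2): 98% × 62% × 41% = 24.9116% of Vantage Services GmbH.
Chain via Granite Shipping BV → Crosswind Group plc (R2): 77% × 39% × 14% = 4.2042% of Vantage Services GmbH.
Direct interest in Vantage Services GmbH: 32%.
Aggregating (R1): 1.5972% + 24.9116% + 4.2042% + 32% = 62.713%.
62.713% exceeds the 5% threshold by 57.713 percentage points.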